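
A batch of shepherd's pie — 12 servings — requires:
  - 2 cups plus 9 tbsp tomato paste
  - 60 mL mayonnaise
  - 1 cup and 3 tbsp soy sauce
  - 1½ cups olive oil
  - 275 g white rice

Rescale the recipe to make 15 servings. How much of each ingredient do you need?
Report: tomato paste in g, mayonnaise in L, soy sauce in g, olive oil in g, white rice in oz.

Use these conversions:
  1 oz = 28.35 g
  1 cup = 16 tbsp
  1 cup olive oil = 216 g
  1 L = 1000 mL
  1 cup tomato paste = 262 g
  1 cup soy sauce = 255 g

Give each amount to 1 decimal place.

tomato paste: 839.2 g; mayonnaise: 0.1 L; soy sauce: 378.5 g; olive oil: 405.0 g; white rice: 12.1 oz

Scaling factor: 15/12 = 5/4 = 1.25.
tomato paste: (2 cup + 9 tbsp = 2.5625 cup) × 5/4 × 262 g/cup ≈ 839.2 g
mayonnaise: 60 mL × 5/4 ÷ 1000 mL/L ≈ 0.1 L
soy sauce: (1 cup + 3 tbsp = 1.1875 cup) × 5/4 × 255 g/cup ≈ 378.5 g
olive oil: 1.5 cup × 5/4 × 216 g/cup = 405.0 g
white rice: 275 g × 5/4 ÷ 28.35 g/oz ≈ 12.1 oz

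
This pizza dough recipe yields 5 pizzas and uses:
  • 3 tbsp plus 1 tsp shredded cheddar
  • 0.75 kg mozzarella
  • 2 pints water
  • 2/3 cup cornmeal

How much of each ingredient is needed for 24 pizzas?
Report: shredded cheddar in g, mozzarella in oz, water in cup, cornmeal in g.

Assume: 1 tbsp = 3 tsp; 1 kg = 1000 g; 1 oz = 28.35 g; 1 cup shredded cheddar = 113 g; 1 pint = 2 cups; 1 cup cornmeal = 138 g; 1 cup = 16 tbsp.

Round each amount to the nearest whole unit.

shredded cheddar: 113 g; mozzarella: 127 oz; water: 19 cup; cornmeal: 442 g

Scaling factor: 24/5 = 4.8.
shredded cheddar: (3 tbsp + 1 tsp = 10/3 tbsp) × 24/5 ÷ 16 tbsp/cup × 113 g/cup = 113 g
mozzarella: 0.75 kg × 24/5 × 1000 g/kg ÷ 28.35 g/oz ≈ 127 oz
water: 2 pint × 24/5 × 2 cup/pint ≈ 19 cup
cornmeal: 2/3 cup × 24/5 × 138 g/cup ≈ 442 g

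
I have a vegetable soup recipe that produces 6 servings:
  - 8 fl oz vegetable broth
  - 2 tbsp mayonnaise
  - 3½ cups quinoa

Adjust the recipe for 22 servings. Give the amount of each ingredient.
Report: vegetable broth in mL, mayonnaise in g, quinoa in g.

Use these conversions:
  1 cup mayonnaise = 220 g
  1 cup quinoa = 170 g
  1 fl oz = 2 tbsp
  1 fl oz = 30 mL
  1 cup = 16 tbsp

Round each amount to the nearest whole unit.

Scaling factor: 22/6 = 11/3.
vegetable broth: 8 fl oz × 11/3 × 30 mL/fl oz = 880 mL
mayonnaise: 2 tbsp × 11/3 ÷ 16 tbsp/cup × 220 g/cup ≈ 101 g
quinoa: 3.5 cup × 11/3 × 170 g/cup ≈ 2182 g

vegetable broth: 880 mL; mayonnaise: 101 g; quinoa: 2182 g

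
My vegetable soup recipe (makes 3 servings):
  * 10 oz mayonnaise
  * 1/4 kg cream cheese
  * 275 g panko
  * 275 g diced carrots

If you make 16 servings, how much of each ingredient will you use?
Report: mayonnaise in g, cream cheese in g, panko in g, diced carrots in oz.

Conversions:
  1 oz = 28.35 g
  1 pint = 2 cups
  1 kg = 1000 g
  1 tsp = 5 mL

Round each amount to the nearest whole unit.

mayonnaise: 1512 g; cream cheese: 1333 g; panko: 1467 g; diced carrots: 52 oz

Scaling factor: 16/3.
mayonnaise: 10 oz × 16/3 × 28.35 g/oz = 1512 g
cream cheese: 0.25 kg × 16/3 × 1000 g/kg ≈ 1333 g
panko: 275 g × 16/3 ≈ 1467 g
diced carrots: 275 g × 16/3 ÷ 28.35 g/oz ≈ 52 oz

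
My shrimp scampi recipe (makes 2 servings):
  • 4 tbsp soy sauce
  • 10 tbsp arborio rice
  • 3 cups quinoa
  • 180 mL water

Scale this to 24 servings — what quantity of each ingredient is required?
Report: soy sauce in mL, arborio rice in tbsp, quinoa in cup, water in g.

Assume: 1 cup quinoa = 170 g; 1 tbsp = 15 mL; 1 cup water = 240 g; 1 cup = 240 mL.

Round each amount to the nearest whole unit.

Scaling factor: 24/2 = 12.
soy sauce: 4 tbsp × 12 × 15 mL/tbsp = 720 mL
arborio rice: 10 tbsp × 12 = 120 tbsp
quinoa: 3 cup × 12 = 36 cup
water: 180 mL × 12 ÷ 240 mL/cup × 240 g/cup = 2160 g

soy sauce: 720 mL; arborio rice: 120 tbsp; quinoa: 36 cup; water: 2160 g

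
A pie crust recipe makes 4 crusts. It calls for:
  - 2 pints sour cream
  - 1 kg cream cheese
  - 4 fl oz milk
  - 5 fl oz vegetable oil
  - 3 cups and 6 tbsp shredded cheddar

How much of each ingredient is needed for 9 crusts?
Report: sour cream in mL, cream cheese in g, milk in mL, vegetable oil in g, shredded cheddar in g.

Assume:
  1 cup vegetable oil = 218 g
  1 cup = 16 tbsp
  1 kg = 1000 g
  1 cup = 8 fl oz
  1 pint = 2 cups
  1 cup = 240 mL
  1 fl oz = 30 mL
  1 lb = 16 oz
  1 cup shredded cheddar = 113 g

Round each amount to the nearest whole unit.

Scaling factor: 9/4 = 2.25.
sour cream: 2 pint × 9/4 × 2 cup/pint × 240 mL/cup = 2160 mL
cream cheese: 1 kg × 9/4 × 1000 g/kg = 2250 g
milk: 4 fl oz × 9/4 × 30 mL/fl oz = 270 mL
vegetable oil: 5 fl oz × 9/4 ÷ 8 fl oz/cup × 218 g/cup ≈ 307 g
shredded cheddar: (3 cup + 6 tbsp = 3.375 cup) × 9/4 × 113 g/cup ≈ 858 g

sour cream: 2160 mL; cream cheese: 2250 g; milk: 270 mL; vegetable oil: 307 g; shredded cheddar: 858 g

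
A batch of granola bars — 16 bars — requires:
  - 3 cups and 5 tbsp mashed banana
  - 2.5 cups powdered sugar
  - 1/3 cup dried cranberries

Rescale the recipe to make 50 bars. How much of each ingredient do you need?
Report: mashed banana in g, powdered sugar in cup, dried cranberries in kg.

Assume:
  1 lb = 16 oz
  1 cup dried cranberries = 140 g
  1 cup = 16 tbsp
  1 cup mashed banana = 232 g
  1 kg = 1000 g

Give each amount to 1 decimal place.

mashed banana: 2401.6 g; powdered sugar: 7.8 cup; dried cranberries: 0.1 kg

Scaling factor: 50/16 = 25/8 = 3.125.
mashed banana: (3 cup + 5 tbsp = 3.3125 cup) × 25/8 × 232 g/cup ≈ 2401.6 g
powdered sugar: 2.5 cup × 25/8 ≈ 7.8 cup
dried cranberries: 1/3 cup × 25/8 × 140 g/cup ÷ 1000 g/kg ≈ 0.1 kg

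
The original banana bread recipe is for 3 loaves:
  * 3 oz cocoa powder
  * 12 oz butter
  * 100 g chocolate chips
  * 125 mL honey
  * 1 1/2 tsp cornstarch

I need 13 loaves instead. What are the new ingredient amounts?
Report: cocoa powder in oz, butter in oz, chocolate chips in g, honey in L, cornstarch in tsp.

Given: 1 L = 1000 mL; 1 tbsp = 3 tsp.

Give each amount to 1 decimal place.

cocoa powder: 13.0 oz; butter: 52.0 oz; chocolate chips: 433.3 g; honey: 0.5 L; cornstarch: 6.5 tsp

Scaling factor: 13/3.
cocoa powder: 3 oz × 13/3 = 13.0 oz
butter: 12 oz × 13/3 = 52.0 oz
chocolate chips: 100 g × 13/3 ≈ 433.3 g
honey: 125 mL × 13/3 ÷ 1000 mL/L ≈ 0.5 L
cornstarch: 1.5 tsp × 13/3 = 6.5 tsp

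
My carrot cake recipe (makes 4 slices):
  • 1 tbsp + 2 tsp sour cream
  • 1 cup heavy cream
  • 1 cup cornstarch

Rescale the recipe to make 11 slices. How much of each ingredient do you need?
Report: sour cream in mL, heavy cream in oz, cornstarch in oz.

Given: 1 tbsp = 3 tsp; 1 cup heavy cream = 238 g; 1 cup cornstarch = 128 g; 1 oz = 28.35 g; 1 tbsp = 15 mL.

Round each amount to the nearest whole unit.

sour cream: 69 mL; heavy cream: 23 oz; cornstarch: 12 oz

Scaling factor: 11/4 = 2.75.
sour cream: (1 tbsp + 2 tsp = 5/3 tbsp) × 11/4 × 15 mL/tbsp ≈ 69 mL
heavy cream: 1 cup × 11/4 × 238 g/cup ÷ 28.35 g/oz ≈ 23 oz
cornstarch: 1 cup × 11/4 × 128 g/cup ÷ 28.35 g/oz ≈ 12 oz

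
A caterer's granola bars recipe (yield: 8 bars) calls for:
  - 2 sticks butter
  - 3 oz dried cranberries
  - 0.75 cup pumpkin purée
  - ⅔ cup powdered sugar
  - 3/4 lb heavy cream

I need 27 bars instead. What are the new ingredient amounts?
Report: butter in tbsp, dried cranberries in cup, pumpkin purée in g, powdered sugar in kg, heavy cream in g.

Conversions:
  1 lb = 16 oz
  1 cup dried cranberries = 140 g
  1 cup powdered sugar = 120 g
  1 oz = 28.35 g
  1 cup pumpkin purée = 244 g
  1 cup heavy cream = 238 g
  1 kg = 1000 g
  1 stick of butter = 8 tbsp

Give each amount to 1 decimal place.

butter: 54.0 tbsp; dried cranberries: 2.1 cup; pumpkin purée: 617.6 g; powdered sugar: 0.3 kg; heavy cream: 1148.2 g

Scaling factor: 27/8 = 3.375.
butter: 2 stick × 27/8 × 8 tbsp/stick = 54.0 tbsp
dried cranberries: 3 oz × 27/8 × 28.35 g/oz ÷ 140 g/cup ≈ 2.1 cup
pumpkin purée: 0.75 cup × 27/8 × 244 g/cup ≈ 617.6 g
powdered sugar: 2/3 cup × 27/8 × 120 g/cup ÷ 1000 g/kg ≈ 0.3 kg
heavy cream: 0.75 lb × 27/8 × 16 oz/lb × 28.35 g/oz ≈ 1148.2 g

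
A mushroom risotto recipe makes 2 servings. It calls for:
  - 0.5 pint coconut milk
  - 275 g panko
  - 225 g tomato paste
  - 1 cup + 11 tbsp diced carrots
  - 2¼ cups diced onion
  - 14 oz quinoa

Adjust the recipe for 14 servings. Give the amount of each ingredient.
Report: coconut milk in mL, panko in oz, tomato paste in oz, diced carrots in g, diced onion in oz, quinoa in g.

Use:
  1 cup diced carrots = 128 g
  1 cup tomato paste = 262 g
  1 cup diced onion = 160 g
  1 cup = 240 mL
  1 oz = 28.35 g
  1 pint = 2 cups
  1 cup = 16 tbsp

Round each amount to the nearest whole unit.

Scaling factor: 14/2 = 7.
coconut milk: 0.5 pint × 7 × 2 cup/pint × 240 mL/cup = 1680 mL
panko: 275 g × 7 ÷ 28.35 g/oz ≈ 68 oz
tomato paste: 225 g × 7 ÷ 28.35 g/oz ≈ 56 oz
diced carrots: (1 cup + 11 tbsp = 1.6875 cup) × 7 × 128 g/cup = 1512 g
diced onion: 2.25 cup × 7 × 160 g/cup ÷ 28.35 g/oz ≈ 89 oz
quinoa: 14 oz × 7 × 28.35 g/oz ≈ 2778 g

coconut milk: 1680 mL; panko: 68 oz; tomato paste: 56 oz; diced carrots: 1512 g; diced onion: 89 oz; quinoa: 2778 g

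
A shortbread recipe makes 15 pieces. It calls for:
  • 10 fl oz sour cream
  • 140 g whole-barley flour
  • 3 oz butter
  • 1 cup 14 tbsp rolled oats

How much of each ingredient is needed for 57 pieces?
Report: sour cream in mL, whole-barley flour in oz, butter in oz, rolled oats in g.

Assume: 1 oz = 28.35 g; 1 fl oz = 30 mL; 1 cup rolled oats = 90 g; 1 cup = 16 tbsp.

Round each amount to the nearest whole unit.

sour cream: 1140 mL; whole-barley flour: 19 oz; butter: 11 oz; rolled oats: 641 g

Scaling factor: 57/15 = 19/5 = 3.8.
sour cream: 10 fl oz × 19/5 × 30 mL/fl oz = 1140 mL
whole-barley flour: 140 g × 19/5 ÷ 28.35 g/oz ≈ 19 oz
butter: 3 oz × 19/5 ≈ 11 oz
rolled oats: (1 cup + 14 tbsp = 1.875 cup) × 19/5 × 90 g/cup ≈ 641 g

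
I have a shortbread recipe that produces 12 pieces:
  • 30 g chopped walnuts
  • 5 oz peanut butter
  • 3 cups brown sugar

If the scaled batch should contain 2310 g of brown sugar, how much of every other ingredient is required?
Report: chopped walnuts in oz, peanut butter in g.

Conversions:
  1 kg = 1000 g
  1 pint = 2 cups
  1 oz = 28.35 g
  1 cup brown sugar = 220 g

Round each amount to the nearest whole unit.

The original recipe has 660 g of brown sugar, so the scaling factor is 2310 ÷ 660 = 7/2 = 3.5.
chopped walnuts: 30 g × 7/2 ÷ 28.35 g/oz ≈ 4 oz
peanut butter: 5 oz × 7/2 × 28.35 g/oz ≈ 496 g

chopped walnuts: 4 oz; peanut butter: 496 g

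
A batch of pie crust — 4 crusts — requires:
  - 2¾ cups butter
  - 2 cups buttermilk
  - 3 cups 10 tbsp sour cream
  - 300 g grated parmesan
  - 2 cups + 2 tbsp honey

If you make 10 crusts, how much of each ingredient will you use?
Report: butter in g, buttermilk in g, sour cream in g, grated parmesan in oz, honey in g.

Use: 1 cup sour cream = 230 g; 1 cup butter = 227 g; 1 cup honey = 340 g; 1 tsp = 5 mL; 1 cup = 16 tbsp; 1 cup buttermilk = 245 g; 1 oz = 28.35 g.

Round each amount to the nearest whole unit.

Scaling factor: 10/4 = 5/2 = 2.5.
butter: 2.75 cup × 5/2 × 227 g/cup ≈ 1561 g
buttermilk: 2 cup × 5/2 × 245 g/cup = 1225 g
sour cream: (3 cup + 10 tbsp = 3.625 cup) × 5/2 × 230 g/cup ≈ 2084 g
grated parmesan: 300 g × 5/2 ÷ 28.35 g/oz ≈ 26 oz
honey: (2 cup + 2 tbsp = 2.125 cup) × 5/2 × 340 g/cup ≈ 1806 g

butter: 1561 g; buttermilk: 1225 g; sour cream: 2084 g; grated parmesan: 26 oz; honey: 1806 g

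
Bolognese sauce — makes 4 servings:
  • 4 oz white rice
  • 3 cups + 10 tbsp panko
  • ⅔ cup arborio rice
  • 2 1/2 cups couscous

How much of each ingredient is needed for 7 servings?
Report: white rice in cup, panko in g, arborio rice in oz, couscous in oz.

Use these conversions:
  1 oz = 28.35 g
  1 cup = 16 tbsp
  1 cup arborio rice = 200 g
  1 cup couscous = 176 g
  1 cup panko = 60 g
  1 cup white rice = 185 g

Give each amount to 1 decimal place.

white rice: 1.1 cup; panko: 380.6 g; arborio rice: 8.2 oz; couscous: 27.2 oz

Scaling factor: 7/4 = 1.75.
white rice: 4 oz × 7/4 × 28.35 g/oz ÷ 185 g/cup ≈ 1.1 cup
panko: (3 cup + 10 tbsp = 3.625 cup) × 7/4 × 60 g/cup ≈ 380.6 g
arborio rice: 2/3 cup × 7/4 × 200 g/cup ÷ 28.35 g/oz ≈ 8.2 oz
couscous: 2.5 cup × 7/4 × 176 g/cup ÷ 28.35 g/oz ≈ 27.2 oz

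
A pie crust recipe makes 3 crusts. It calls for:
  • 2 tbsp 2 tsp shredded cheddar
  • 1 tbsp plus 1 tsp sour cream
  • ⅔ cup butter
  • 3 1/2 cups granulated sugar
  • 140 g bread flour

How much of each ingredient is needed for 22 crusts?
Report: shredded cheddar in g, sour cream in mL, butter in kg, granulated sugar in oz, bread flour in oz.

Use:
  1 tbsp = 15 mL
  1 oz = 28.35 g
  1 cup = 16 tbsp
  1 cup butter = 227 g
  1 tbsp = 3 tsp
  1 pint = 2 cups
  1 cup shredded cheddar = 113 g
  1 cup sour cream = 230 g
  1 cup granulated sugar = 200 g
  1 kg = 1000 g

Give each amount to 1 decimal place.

shredded cheddar: 138.1 g; sour cream: 146.7 mL; butter: 1.1 kg; granulated sugar: 181.1 oz; bread flour: 36.2 oz

Scaling factor: 22/3.
shredded cheddar: (2 tbsp + 2 tsp = 8/3 tbsp) × 22/3 ÷ 16 tbsp/cup × 113 g/cup ≈ 138.1 g
sour cream: (1 tbsp + 1 tsp = 4/3 tbsp) × 22/3 × 15 mL/tbsp ≈ 146.7 mL
butter: 2/3 cup × 22/3 × 227 g/cup ÷ 1000 g/kg ≈ 1.1 kg
granulated sugar: 3.5 cup × 22/3 × 200 g/cup ÷ 28.35 g/oz ≈ 181.1 oz
bread flour: 140 g × 22/3 ÷ 28.35 g/oz ≈ 36.2 oz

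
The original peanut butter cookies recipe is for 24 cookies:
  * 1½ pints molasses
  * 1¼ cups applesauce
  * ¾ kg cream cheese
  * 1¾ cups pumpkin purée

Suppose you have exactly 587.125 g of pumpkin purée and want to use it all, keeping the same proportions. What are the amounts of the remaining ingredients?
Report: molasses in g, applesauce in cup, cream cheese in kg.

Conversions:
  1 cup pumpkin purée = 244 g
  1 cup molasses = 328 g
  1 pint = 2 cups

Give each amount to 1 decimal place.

The original recipe has 427 g of pumpkin purée, so the scaling factor is 587.125 ÷ 427 = 11/8 = 1.375.
molasses: 1.5 pint × 11/8 × 2 cup/pint × 328 g/cup = 1353.0 g
applesauce: 1.25 cup × 11/8 ≈ 1.7 cup
cream cheese: 0.75 kg × 11/8 ≈ 1.0 kg

molasses: 1353.0 g; applesauce: 1.7 cup; cream cheese: 1.0 kg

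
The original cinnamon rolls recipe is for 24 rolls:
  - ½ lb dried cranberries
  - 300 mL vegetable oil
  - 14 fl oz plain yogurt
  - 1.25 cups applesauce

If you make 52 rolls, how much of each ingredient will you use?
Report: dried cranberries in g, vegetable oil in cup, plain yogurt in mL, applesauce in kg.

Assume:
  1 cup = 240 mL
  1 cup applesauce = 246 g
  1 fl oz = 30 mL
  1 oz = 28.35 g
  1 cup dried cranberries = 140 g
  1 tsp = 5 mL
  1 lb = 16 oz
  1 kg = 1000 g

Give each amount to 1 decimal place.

dried cranberries: 491.4 g; vegetable oil: 2.7 cup; plain yogurt: 910.0 mL; applesauce: 0.7 kg

Scaling factor: 52/24 = 13/6.
dried cranberries: 0.5 lb × 13/6 × 16 oz/lb × 28.35 g/oz = 491.4 g
vegetable oil: 300 mL × 13/6 ÷ 240 mL/cup ≈ 2.7 cup
plain yogurt: 14 fl oz × 13/6 × 30 mL/fl oz = 910.0 mL
applesauce: 1.25 cup × 13/6 × 246 g/cup ÷ 1000 g/kg ≈ 0.7 kg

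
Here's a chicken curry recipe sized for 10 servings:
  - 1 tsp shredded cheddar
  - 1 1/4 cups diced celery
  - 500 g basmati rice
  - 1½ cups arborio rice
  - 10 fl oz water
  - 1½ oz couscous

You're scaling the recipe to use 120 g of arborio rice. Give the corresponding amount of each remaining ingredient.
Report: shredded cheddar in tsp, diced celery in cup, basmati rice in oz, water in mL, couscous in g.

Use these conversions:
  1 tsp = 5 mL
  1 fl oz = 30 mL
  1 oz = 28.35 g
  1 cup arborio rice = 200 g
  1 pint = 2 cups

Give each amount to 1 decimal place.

shredded cheddar: 0.4 tsp; diced celery: 0.5 cup; basmati rice: 7.1 oz; water: 120.0 mL; couscous: 17.0 g

The original recipe has 300 g of arborio rice, so the scaling factor is 120 ÷ 300 = 2/5 = 0.4.
shredded cheddar: 1 tsp × 2/5 = 0.4 tsp
diced celery: 1.25 cup × 2/5 = 0.5 cup
basmati rice: 500 g × 2/5 ÷ 28.35 g/oz ≈ 7.1 oz
water: 10 fl oz × 2/5 × 30 mL/fl oz = 120.0 mL
couscous: 1.5 oz × 2/5 × 28.35 g/oz ≈ 17.0 g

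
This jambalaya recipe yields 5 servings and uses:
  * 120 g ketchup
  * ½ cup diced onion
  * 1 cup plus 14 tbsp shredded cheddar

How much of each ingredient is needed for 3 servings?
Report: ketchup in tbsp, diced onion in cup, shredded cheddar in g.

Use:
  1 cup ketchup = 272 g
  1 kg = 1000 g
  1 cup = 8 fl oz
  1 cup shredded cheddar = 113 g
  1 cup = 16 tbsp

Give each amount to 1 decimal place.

ketchup: 4.2 tbsp; diced onion: 0.3 cup; shredded cheddar: 127.1 g

Scaling factor: 3/5 = 0.6.
ketchup: 120 g × 3/5 ÷ 272 g/cup × 16 tbsp/cup ≈ 4.2 tbsp
diced onion: 0.5 cup × 3/5 = 0.3 cup
shredded cheddar: (1 cup + 14 tbsp = 1.875 cup) × 3/5 × 113 g/cup ≈ 127.1 g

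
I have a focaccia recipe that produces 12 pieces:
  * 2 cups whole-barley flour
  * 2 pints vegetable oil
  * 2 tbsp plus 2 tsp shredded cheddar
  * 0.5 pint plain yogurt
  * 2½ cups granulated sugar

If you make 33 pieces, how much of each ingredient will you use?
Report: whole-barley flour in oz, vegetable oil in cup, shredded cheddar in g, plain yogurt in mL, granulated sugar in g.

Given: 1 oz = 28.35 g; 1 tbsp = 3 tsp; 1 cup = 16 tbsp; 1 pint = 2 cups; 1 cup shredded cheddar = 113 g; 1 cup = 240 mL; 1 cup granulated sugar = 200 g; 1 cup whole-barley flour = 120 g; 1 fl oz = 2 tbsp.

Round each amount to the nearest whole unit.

Scaling factor: 33/12 = 11/4 = 2.75.
whole-barley flour: 2 cup × 11/4 × 120 g/cup ÷ 28.35 g/oz ≈ 23 oz
vegetable oil: 2 pint × 11/4 × 2 cup/pint = 11 cup
shredded cheddar: (2 tbsp + 2 tsp = 8/3 tbsp) × 11/4 ÷ 16 tbsp/cup × 113 g/cup ≈ 52 g
plain yogurt: 0.5 pint × 11/4 × 2 cup/pint × 240 mL/cup = 660 mL
granulated sugar: 2.5 cup × 11/4 × 200 g/cup = 1375 g

whole-barley flour: 23 oz; vegetable oil: 11 cup; shredded cheddar: 52 g; plain yogurt: 660 mL; granulated sugar: 1375 g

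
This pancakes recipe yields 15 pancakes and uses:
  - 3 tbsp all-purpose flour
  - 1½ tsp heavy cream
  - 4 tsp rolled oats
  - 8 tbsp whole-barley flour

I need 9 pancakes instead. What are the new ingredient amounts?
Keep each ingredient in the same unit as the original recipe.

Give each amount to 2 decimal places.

Scaling factor: 9/15 = 3/5 = 0.6.
all-purpose flour: 3 tbsp × 3/5 = 1.80 tbsp
heavy cream: 1.5 tsp × 3/5 = 0.90 tsp
rolled oats: 4 tsp × 3/5 = 2.40 tsp
whole-barley flour: 8 tbsp × 3/5 = 4.80 tbsp

all-purpose flour: 1.80 tbsp; heavy cream: 0.90 tsp; rolled oats: 2.40 tsp; whole-barley flour: 4.80 tbsp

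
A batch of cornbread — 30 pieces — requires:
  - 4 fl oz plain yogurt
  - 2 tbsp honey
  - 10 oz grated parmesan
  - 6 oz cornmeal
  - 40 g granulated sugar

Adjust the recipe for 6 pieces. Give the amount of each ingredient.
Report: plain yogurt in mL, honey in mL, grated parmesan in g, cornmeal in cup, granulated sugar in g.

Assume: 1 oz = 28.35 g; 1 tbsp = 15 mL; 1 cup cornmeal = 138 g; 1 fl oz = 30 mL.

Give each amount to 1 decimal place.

Scaling factor: 6/30 = 1/5 = 0.2.
plain yogurt: 4 fl oz × 1/5 × 30 mL/fl oz = 24.0 mL
honey: 2 tbsp × 1/5 × 15 mL/tbsp = 6.0 mL
grated parmesan: 10 oz × 1/5 × 28.35 g/oz = 56.7 g
cornmeal: 6 oz × 1/5 × 28.35 g/oz ÷ 138 g/cup ≈ 0.2 cup
granulated sugar: 40 g × 1/5 = 8.0 g

plain yogurt: 24.0 mL; honey: 6.0 mL; grated parmesan: 56.7 g; cornmeal: 0.2 cup; granulated sugar: 8.0 g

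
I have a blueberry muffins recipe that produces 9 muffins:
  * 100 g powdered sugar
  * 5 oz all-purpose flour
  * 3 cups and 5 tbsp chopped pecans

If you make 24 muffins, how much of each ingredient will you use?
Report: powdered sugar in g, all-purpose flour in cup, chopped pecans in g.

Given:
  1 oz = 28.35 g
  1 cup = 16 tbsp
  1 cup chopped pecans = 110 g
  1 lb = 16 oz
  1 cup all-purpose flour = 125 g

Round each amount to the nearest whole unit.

powdered sugar: 267 g; all-purpose flour: 3 cup; chopped pecans: 972 g

Scaling factor: 24/9 = 8/3.
powdered sugar: 100 g × 8/3 ≈ 267 g
all-purpose flour: 5 oz × 8/3 × 28.35 g/oz ÷ 125 g/cup ≈ 3 cup
chopped pecans: (3 cup + 5 tbsp = 3.3125 cup) × 8/3 × 110 g/cup ≈ 972 g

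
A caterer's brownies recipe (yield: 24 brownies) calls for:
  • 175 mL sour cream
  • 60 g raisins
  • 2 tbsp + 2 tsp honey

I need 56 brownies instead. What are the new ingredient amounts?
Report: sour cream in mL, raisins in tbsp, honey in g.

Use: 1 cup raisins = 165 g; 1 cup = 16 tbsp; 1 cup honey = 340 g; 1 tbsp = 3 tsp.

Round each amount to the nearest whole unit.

sour cream: 408 mL; raisins: 14 tbsp; honey: 132 g

Scaling factor: 56/24 = 7/3.
sour cream: 175 mL × 7/3 ≈ 408 mL
raisins: 60 g × 7/3 ÷ 165 g/cup × 16 tbsp/cup ≈ 14 tbsp
honey: (2 tbsp + 2 tsp = 8/3 tbsp) × 7/3 ÷ 16 tbsp/cup × 340 g/cup ≈ 132 g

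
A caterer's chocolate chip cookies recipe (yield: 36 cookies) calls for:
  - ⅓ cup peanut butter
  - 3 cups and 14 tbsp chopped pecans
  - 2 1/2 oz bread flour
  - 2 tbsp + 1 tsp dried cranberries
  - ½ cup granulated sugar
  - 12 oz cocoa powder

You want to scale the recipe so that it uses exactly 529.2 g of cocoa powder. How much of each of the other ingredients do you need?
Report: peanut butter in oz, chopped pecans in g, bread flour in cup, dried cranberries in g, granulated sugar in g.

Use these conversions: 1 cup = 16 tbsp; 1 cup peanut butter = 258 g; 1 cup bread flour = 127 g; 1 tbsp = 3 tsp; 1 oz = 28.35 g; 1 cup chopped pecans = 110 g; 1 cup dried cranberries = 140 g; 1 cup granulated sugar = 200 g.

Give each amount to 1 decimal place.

The original recipe has 340.2 g of cocoa powder, so the scaling factor is 529.2 ÷ 340.2 = 14/9.
peanut butter: 1/3 cup × 14/9 × 258 g/cup ÷ 28.35 g/oz ≈ 4.7 oz
chopped pecans: (3 cup + 14 tbsp = 3.875 cup) × 14/9 × 110 g/cup ≈ 663.1 g
bread flour: 2.5 oz × 14/9 × 28.35 g/oz ÷ 127 g/cup ≈ 0.9 cup
dried cranberries: (2 tbsp + 1 tsp = 7/3 tbsp) × 14/9 ÷ 16 tbsp/cup × 140 g/cup ≈ 31.8 g
granulated sugar: 0.5 cup × 14/9 × 200 g/cup ≈ 155.6 g

peanut butter: 4.7 oz; chopped pecans: 663.1 g; bread flour: 0.9 cup; dried cranberries: 31.8 g; granulated sugar: 155.6 g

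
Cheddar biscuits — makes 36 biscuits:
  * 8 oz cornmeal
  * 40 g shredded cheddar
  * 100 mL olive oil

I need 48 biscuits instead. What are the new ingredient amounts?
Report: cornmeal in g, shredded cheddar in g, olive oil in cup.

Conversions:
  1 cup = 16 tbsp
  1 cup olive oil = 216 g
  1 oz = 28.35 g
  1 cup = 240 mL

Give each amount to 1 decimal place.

cornmeal: 302.4 g; shredded cheddar: 53.3 g; olive oil: 0.6 cup

Scaling factor: 48/36 = 4/3.
cornmeal: 8 oz × 4/3 × 28.35 g/oz = 302.4 g
shredded cheddar: 40 g × 4/3 ≈ 53.3 g
olive oil: 100 mL × 4/3 ÷ 240 mL/cup ≈ 0.6 cup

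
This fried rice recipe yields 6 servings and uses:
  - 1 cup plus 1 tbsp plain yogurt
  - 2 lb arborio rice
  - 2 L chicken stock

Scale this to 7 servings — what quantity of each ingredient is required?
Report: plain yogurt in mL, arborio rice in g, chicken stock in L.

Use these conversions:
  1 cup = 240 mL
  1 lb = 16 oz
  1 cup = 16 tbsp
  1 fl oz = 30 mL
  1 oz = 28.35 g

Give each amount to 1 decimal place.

Scaling factor: 7/6.
plain yogurt: (1 cup + 1 tbsp = 1.0625 cup) × 7/6 × 240 mL/cup = 297.5 mL
arborio rice: 2 lb × 7/6 × 16 oz/lb × 28.35 g/oz = 1058.4 g
chicken stock: 2 L × 7/6 ≈ 2.3 L

plain yogurt: 297.5 mL; arborio rice: 1058.4 g; chicken stock: 2.3 L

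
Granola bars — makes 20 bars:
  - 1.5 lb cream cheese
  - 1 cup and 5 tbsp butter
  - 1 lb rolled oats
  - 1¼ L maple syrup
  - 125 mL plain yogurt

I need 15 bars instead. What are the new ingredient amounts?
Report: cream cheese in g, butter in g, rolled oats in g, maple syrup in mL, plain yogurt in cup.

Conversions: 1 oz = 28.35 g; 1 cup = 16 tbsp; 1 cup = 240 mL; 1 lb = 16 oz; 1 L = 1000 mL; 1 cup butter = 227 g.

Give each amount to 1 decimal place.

Scaling factor: 15/20 = 3/4 = 0.75.
cream cheese: 1.5 lb × 3/4 × 16 oz/lb × 28.35 g/oz = 510.3 g
butter: (1 cup + 5 tbsp = 1.3125 cup) × 3/4 × 227 g/cup ≈ 223.5 g
rolled oats: 1 lb × 3/4 × 16 oz/lb × 28.35 g/oz = 340.2 g
maple syrup: 1.25 L × 3/4 × 1000 mL/L = 937.5 mL
plain yogurt: 125 mL × 3/4 ÷ 240 mL/cup ≈ 0.4 cup

cream cheese: 510.3 g; butter: 223.5 g; rolled oats: 340.2 g; maple syrup: 937.5 mL; plain yogurt: 0.4 cup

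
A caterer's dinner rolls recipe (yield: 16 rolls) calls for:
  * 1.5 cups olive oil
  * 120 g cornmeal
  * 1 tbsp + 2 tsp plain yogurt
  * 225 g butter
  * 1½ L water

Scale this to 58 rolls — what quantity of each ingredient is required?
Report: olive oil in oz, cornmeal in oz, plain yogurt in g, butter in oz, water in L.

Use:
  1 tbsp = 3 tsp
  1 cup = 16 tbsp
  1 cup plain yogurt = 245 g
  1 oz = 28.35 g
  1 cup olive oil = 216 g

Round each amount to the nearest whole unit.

olive oil: 41 oz; cornmeal: 15 oz; plain yogurt: 93 g; butter: 29 oz; water: 5 L

Scaling factor: 58/16 = 29/8 = 3.625.
olive oil: 1.5 cup × 29/8 × 216 g/cup ÷ 28.35 g/oz ≈ 41 oz
cornmeal: 120 g × 29/8 ÷ 28.35 g/oz ≈ 15 oz
plain yogurt: (1 tbsp + 2 tsp = 5/3 tbsp) × 29/8 ÷ 16 tbsp/cup × 245 g/cup ≈ 93 g
butter: 225 g × 29/8 ÷ 28.35 g/oz ≈ 29 oz
water: 1.5 L × 29/8 ≈ 5 L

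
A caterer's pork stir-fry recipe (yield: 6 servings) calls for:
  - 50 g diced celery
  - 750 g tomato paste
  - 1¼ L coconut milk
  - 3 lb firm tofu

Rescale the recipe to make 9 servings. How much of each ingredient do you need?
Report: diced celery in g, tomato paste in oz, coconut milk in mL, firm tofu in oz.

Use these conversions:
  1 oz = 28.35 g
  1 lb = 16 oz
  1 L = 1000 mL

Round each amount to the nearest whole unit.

Scaling factor: 9/6 = 3/2 = 1.5.
diced celery: 50 g × 3/2 = 75 g
tomato paste: 750 g × 3/2 ÷ 28.35 g/oz ≈ 40 oz
coconut milk: 1.25 L × 3/2 × 1000 mL/L = 1875 mL
firm tofu: 3 lb × 3/2 × 16 oz/lb = 72 oz

diced celery: 75 g; tomato paste: 40 oz; coconut milk: 1875 mL; firm tofu: 72 oz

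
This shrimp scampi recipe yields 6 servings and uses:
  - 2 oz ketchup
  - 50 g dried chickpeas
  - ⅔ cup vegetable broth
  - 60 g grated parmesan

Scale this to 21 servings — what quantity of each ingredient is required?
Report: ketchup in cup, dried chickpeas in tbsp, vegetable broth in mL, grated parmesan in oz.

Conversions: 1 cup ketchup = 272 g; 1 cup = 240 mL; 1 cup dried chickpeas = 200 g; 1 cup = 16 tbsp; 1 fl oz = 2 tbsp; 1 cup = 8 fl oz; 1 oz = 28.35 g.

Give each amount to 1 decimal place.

ketchup: 0.7 cup; dried chickpeas: 14.0 tbsp; vegetable broth: 560.0 mL; grated parmesan: 7.4 oz

Scaling factor: 21/6 = 7/2 = 3.5.
ketchup: 2 oz × 7/2 × 28.35 g/oz ÷ 272 g/cup ≈ 0.7 cup
dried chickpeas: 50 g × 7/2 ÷ 200 g/cup × 16 tbsp/cup = 14.0 tbsp
vegetable broth: 2/3 cup × 7/2 × 240 mL/cup = 560.0 mL
grated parmesan: 60 g × 7/2 ÷ 28.35 g/oz ≈ 7.4 oz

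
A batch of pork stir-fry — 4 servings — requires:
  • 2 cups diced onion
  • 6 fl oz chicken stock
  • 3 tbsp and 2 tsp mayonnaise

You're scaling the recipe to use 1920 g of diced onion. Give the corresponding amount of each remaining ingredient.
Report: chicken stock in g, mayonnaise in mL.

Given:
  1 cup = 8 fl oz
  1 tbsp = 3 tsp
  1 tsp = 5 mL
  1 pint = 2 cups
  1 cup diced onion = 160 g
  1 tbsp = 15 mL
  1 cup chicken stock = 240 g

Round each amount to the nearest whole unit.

The original recipe has 320 g of diced onion, so the scaling factor is 1920 ÷ 320 = 6.
chicken stock: 6 fl oz × 6 ÷ 8 fl oz/cup × 240 g/cup = 1080 g
mayonnaise: (3 tbsp + 2 tsp = 11/3 tbsp) × 6 × 15 mL/tbsp = 330 mL

chicken stock: 1080 g; mayonnaise: 330 mL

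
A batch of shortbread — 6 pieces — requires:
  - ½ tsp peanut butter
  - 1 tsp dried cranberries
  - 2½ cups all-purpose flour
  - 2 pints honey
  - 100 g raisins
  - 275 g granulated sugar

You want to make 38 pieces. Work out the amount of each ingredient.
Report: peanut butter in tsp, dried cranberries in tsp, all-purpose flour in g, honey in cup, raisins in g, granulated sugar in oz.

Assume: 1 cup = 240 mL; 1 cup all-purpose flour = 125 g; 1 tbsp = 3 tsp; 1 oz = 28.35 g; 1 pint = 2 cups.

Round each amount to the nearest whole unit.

peanut butter: 3 tsp; dried cranberries: 6 tsp; all-purpose flour: 1979 g; honey: 25 cup; raisins: 633 g; granulated sugar: 61 oz

Scaling factor: 38/6 = 19/3.
peanut butter: 0.5 tsp × 19/3 ≈ 3 tsp
dried cranberries: 1 tsp × 19/3 ≈ 6 tsp
all-purpose flour: 2.5 cup × 19/3 × 125 g/cup ≈ 1979 g
honey: 2 pint × 19/3 × 2 cup/pint ≈ 25 cup
raisins: 100 g × 19/3 ≈ 633 g
granulated sugar: 275 g × 19/3 ÷ 28.35 g/oz ≈ 61 oz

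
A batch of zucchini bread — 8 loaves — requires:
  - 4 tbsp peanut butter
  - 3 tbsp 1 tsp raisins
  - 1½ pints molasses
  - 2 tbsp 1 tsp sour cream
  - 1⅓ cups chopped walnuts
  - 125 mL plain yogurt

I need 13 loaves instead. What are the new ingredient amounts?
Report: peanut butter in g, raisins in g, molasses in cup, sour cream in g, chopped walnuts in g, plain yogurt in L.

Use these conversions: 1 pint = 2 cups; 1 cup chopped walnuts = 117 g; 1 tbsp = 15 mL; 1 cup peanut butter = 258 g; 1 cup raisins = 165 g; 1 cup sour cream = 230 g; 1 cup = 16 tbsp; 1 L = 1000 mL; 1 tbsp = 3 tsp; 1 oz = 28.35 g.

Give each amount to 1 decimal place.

Scaling factor: 13/8 = 1.625.
peanut butter: 4 tbsp × 13/8 ÷ 16 tbsp/cup × 258 g/cup ≈ 104.8 g
raisins: (3 tbsp + 1 tsp = 10/3 tbsp) × 13/8 ÷ 16 tbsp/cup × 165 g/cup ≈ 55.9 g
molasses: 1.5 pint × 13/8 × 2 cup/pint ≈ 4.9 cup
sour cream: (2 tbsp + 1 tsp = 7/3 tbsp) × 13/8 ÷ 16 tbsp/cup × 230 g/cup ≈ 54.5 g
chopped walnuts: 4/3 cup × 13/8 × 117 g/cup = 253.5 g
plain yogurt: 125 mL × 13/8 ÷ 1000 mL/L ≈ 0.2 L

peanut butter: 104.8 g; raisins: 55.9 g; molasses: 4.9 cup; sour cream: 54.5 g; chopped walnuts: 253.5 g; plain yogurt: 0.2 L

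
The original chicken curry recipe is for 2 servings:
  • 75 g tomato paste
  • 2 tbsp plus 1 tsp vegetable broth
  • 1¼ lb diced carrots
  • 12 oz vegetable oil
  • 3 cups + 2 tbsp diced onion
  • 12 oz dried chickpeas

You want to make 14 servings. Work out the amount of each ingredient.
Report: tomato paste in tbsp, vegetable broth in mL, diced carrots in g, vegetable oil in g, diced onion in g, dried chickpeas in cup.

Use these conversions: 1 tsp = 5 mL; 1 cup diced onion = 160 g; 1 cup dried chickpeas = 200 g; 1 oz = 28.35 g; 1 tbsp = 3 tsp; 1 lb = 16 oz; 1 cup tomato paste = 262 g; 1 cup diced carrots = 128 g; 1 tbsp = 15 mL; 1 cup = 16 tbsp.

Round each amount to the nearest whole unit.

tomato paste: 32 tbsp; vegetable broth: 245 mL; diced carrots: 3969 g; vegetable oil: 2381 g; diced onion: 3500 g; dried chickpeas: 12 cup

Scaling factor: 14/2 = 7.
tomato paste: 75 g × 7 ÷ 262 g/cup × 16 tbsp/cup ≈ 32 tbsp
vegetable broth: (2 tbsp + 1 tsp = 7/3 tbsp) × 7 × 15 mL/tbsp = 245 mL
diced carrots: 1.25 lb × 7 × 16 oz/lb × 28.35 g/oz = 3969 g
vegetable oil: 12 oz × 7 × 28.35 g/oz ≈ 2381 g
diced onion: (3 cup + 2 tbsp = 3.125 cup) × 7 × 160 g/cup = 3500 g
dried chickpeas: 12 oz × 7 × 28.35 g/oz ÷ 200 g/cup ≈ 12 cup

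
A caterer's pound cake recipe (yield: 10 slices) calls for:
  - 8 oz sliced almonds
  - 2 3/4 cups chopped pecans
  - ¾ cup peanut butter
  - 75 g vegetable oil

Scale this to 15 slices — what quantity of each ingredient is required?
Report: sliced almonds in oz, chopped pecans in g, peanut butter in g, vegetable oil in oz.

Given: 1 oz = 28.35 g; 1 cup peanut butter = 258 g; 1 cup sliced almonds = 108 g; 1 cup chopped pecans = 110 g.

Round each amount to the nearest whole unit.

Scaling factor: 15/10 = 3/2 = 1.5.
sliced almonds: 8 oz × 3/2 = 12 oz
chopped pecans: 2.75 cup × 3/2 × 110 g/cup ≈ 454 g
peanut butter: 0.75 cup × 3/2 × 258 g/cup ≈ 290 g
vegetable oil: 75 g × 3/2 ÷ 28.35 g/oz ≈ 4 oz

sliced almonds: 12 oz; chopped pecans: 454 g; peanut butter: 290 g; vegetable oil: 4 oz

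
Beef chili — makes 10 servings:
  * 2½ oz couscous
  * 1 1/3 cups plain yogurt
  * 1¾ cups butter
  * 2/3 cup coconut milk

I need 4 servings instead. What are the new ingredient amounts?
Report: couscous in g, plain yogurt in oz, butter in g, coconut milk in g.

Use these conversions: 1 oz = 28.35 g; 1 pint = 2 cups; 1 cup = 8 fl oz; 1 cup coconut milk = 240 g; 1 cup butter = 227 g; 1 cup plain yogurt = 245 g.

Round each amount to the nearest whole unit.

Scaling factor: 4/10 = 2/5 = 0.4.
couscous: 2.5 oz × 2/5 × 28.35 g/oz ≈ 28 g
plain yogurt: 4/3 cup × 2/5 × 245 g/cup ÷ 28.35 g/oz ≈ 5 oz
butter: 1.75 cup × 2/5 × 227 g/cup ≈ 159 g
coconut milk: 2/3 cup × 2/5 × 240 g/cup = 64 g

couscous: 28 g; plain yogurt: 5 oz; butter: 159 g; coconut milk: 64 g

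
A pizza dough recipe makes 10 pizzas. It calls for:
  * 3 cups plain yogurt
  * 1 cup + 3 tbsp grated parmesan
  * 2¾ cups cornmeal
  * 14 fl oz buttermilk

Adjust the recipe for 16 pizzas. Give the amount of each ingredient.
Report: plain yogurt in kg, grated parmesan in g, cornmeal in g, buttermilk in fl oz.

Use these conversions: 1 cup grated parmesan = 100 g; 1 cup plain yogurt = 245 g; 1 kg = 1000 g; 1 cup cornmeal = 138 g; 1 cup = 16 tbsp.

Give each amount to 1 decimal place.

Scaling factor: 16/10 = 8/5 = 1.6.
plain yogurt: 3 cup × 8/5 × 245 g/cup ÷ 1000 g/kg ≈ 1.2 kg
grated parmesan: (1 cup + 3 tbsp = 1.1875 cup) × 8/5 × 100 g/cup = 190.0 g
cornmeal: 2.75 cup × 8/5 × 138 g/cup = 607.2 g
buttermilk: 14 fl oz × 8/5 = 22.4 fl oz

plain yogurt: 1.2 kg; grated parmesan: 190.0 g; cornmeal: 607.2 g; buttermilk: 22.4 fl oz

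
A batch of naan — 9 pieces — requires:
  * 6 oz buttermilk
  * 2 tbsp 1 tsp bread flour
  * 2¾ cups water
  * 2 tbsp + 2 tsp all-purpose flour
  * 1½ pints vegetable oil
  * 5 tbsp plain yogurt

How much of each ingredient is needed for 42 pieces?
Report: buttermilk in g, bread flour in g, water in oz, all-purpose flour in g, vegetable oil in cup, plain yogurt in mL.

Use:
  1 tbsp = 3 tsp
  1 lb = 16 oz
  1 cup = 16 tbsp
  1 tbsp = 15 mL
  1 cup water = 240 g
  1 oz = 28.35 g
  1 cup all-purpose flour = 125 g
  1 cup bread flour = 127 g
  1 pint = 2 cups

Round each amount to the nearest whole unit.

Scaling factor: 42/9 = 14/3.
buttermilk: 6 oz × 14/3 × 28.35 g/oz ≈ 794 g
bread flour: (2 tbsp + 1 tsp = 7/3 tbsp) × 14/3 ÷ 16 tbsp/cup × 127 g/cup ≈ 86 g
water: 2.75 cup × 14/3 × 240 g/cup ÷ 28.35 g/oz ≈ 109 oz
all-purpose flour: (2 tbsp + 2 tsp = 8/3 tbsp) × 14/3 ÷ 16 tbsp/cup × 125 g/cup ≈ 97 g
vegetable oil: 1.5 pint × 14/3 × 2 cup/pint = 14 cup
plain yogurt: 5 tbsp × 14/3 × 15 mL/tbsp = 350 mL

buttermilk: 794 g; bread flour: 86 g; water: 109 oz; all-purpose flour: 97 g; vegetable oil: 14 cup; plain yogurt: 350 mL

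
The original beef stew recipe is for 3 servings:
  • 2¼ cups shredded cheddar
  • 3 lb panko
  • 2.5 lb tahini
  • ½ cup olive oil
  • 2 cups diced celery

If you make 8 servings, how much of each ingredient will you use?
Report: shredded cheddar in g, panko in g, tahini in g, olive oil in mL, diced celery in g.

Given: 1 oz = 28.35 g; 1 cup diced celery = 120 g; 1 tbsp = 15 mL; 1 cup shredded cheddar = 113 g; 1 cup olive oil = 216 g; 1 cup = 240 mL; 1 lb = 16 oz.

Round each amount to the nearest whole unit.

Scaling factor: 8/3.
shredded cheddar: 2.25 cup × 8/3 × 113 g/cup = 678 g
panko: 3 lb × 8/3 × 16 oz/lb × 28.35 g/oz ≈ 3629 g
tahini: 2.5 lb × 8/3 × 16 oz/lb × 28.35 g/oz = 3024 g
olive oil: 0.5 cup × 8/3 × 240 mL/cup = 320 mL
diced celery: 2 cup × 8/3 × 120 g/cup = 640 g

shredded cheddar: 678 g; panko: 3629 g; tahini: 3024 g; olive oil: 320 mL; diced celery: 640 g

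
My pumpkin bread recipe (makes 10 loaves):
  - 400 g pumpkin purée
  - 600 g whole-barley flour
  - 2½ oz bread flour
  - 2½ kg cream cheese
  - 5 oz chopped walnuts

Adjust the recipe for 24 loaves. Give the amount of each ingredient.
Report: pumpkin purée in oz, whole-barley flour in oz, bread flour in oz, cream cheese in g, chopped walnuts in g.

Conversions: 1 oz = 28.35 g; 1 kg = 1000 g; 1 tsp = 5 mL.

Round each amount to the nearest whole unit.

Scaling factor: 24/10 = 12/5 = 2.4.
pumpkin purée: 400 g × 12/5 ÷ 28.35 g/oz ≈ 34 oz
whole-barley flour: 600 g × 12/5 ÷ 28.35 g/oz ≈ 51 oz
bread flour: 2.5 oz × 12/5 = 6 oz
cream cheese: 2.5 kg × 12/5 × 1000 g/kg = 6000 g
chopped walnuts: 5 oz × 12/5 × 28.35 g/oz ≈ 340 g

pumpkin purée: 34 oz; whole-barley flour: 51 oz; bread flour: 6 oz; cream cheese: 6000 g; chopped walnuts: 340 g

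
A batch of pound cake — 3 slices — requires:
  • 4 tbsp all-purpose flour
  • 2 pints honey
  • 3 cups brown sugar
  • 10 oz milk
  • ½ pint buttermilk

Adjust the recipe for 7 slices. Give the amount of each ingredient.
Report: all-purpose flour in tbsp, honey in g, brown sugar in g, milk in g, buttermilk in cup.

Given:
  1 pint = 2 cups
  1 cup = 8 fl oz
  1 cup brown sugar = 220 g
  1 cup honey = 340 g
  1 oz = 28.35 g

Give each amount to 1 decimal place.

all-purpose flour: 9.3 tbsp; honey: 3173.3 g; brown sugar: 1540.0 g; milk: 661.5 g; buttermilk: 2.3 cup

Scaling factor: 7/3.
all-purpose flour: 4 tbsp × 7/3 ≈ 9.3 tbsp
honey: 2 pint × 7/3 × 2 cup/pint × 340 g/cup ≈ 3173.3 g
brown sugar: 3 cup × 7/3 × 220 g/cup = 1540.0 g
milk: 10 oz × 7/3 × 28.35 g/oz = 661.5 g
buttermilk: 0.5 pint × 7/3 × 2 cup/pint ≈ 2.3 cup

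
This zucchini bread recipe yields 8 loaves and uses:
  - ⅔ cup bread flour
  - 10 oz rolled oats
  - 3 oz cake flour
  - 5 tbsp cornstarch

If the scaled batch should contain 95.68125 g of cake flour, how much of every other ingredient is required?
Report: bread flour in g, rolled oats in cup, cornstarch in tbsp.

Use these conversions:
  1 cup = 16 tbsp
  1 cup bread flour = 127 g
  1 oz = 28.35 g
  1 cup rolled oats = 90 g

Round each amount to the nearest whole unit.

The original recipe has 85.05 g of cake flour, so the scaling factor is 95.68125 ÷ 85.05 = 9/8 = 1.125.
bread flour: 2/3 cup × 9/8 × 127 g/cup ≈ 95 g
rolled oats: 10 oz × 9/8 × 28.35 g/oz ÷ 90 g/cup ≈ 4 cup
cornstarch: 5 tbsp × 9/8 ≈ 6 tbsp

bread flour: 95 g; rolled oats: 4 cup; cornstarch: 6 tbsp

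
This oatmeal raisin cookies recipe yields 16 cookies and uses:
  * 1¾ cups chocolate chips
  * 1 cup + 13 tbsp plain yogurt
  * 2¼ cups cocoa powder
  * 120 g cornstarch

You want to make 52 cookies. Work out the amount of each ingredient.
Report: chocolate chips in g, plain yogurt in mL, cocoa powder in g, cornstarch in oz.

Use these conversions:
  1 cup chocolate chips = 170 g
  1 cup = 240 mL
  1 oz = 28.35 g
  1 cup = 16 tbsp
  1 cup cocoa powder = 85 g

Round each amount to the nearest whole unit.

Scaling factor: 52/16 = 13/4 = 3.25.
chocolate chips: 1.75 cup × 13/4 × 170 g/cup ≈ 967 g
plain yogurt: (1 cup + 13 tbsp = 1.8125 cup) × 13/4 × 240 mL/cup ≈ 1414 mL
cocoa powder: 2.25 cup × 13/4 × 85 g/cup ≈ 622 g
cornstarch: 120 g × 13/4 ÷ 28.35 g/oz ≈ 14 oz

chocolate chips: 967 g; plain yogurt: 1414 mL; cocoa powder: 622 g; cornstarch: 14 oz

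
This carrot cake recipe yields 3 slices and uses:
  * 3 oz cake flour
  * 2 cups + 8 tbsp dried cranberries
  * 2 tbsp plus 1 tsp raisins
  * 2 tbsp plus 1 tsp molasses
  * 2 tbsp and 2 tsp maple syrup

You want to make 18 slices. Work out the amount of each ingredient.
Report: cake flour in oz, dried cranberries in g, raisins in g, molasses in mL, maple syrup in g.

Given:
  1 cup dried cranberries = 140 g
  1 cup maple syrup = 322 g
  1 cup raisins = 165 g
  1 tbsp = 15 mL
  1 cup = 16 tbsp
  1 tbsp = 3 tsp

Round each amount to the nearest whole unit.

cake flour: 18 oz; dried cranberries: 2100 g; raisins: 144 g; molasses: 210 mL; maple syrup: 322 g

Scaling factor: 18/3 = 6.
cake flour: 3 oz × 6 = 18 oz
dried cranberries: (2 cup + 8 tbsp = 2.5 cup) × 6 × 140 g/cup = 2100 g
raisins: (2 tbsp + 1 tsp = 7/3 tbsp) × 6 ÷ 16 tbsp/cup × 165 g/cup ≈ 144 g
molasses: (2 tbsp + 1 tsp = 7/3 tbsp) × 6 × 15 mL/tbsp = 210 mL
maple syrup: (2 tbsp + 2 tsp = 8/3 tbsp) × 6 ÷ 16 tbsp/cup × 322 g/cup = 322 g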